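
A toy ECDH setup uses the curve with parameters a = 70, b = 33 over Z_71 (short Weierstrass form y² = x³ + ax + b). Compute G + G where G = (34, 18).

tangent at (34, 18): λ = (3·34² + 70)/(2·18) ≡ 59/36. 36⁻¹ ≡ 2 (mod 71), so λ ≡ 59·2 ≡ 47.
  x = λ² - 34 - 34 = 2209 - 68 ≡ 11; y = λ·(34 - 11) - 18 ≡ 69. → (11, 69)

(11, 69)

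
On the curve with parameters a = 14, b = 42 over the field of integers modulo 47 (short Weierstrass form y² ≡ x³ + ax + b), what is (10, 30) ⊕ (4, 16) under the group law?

(28, 22)

(10, 30) + (4, 16). λ = (16 - 30)/(4 - 10) ≡ 33/41 mod 47. 41⁻¹ ≡ 39 (mod 47), so λ ≡ 18.
  x = λ² - 10 - 4 = 324 - 14 ≡ 28; y = λ·(10 - 28) - 30 ≡ 22. → (28, 22)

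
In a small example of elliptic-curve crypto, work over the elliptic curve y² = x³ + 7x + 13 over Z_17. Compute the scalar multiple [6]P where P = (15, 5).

Repeated addition: build up to 6P.
2P: tangent at (15, 5): λ = (3·15² + 7)/(2·5) ≡ 2/10. 10⁻¹ ≡ 12 (mod 17), so λ ≡ 2·12 ≡ 7.
  x = λ² - 15 - 15 = 49 - 30 ≡ 2; y = λ·(15 - 2) - 5 ≡ 1. → (2, 1)
3P: (2, 1) + (15, 5). λ = (5 - 1)/(15 - 2) ≡ 4/13 mod 17. 13⁻¹ ≡ 4 (mod 17), so λ ≡ 16.
  x = λ² - 2 - 15 = 256 - 17 ≡ 1; y = λ·(2 - 1) - 1 ≡ 15. → (1, 15)
4P: (1, 15) + (15, 5). λ = (5 - 15)/(15 - 1) ≡ 7/14 mod 17. 14⁻¹ ≡ 11 (mod 17) since 14·11 = 154 ≡ 1, so λ ≡ 9.
  x = λ² - 1 - 15 = 81 - 16 ≡ 14; y = λ·(1 - 14) - 15 ≡ 4. → (14, 4)
5P: (14, 4) + (15, 5). λ = (5 - 4)/(15 - 14) ≡ 1/1 mod 17. 1⁻¹ ≡ 1 (mod 17) since 1·1 = 1 ≡ 1, so λ ≡ 1.
  x = λ² - 14 - 15 = 1 - 29 ≡ 6; y = λ·(14 - 6) - 4 ≡ 4. → (6, 4)
6P: (6, 4) + (15, 5). λ = (5 - 4)/(15 - 6) ≡ 1/9 mod 17. 9⁻¹ ≡ 2 (mod 17) since 9·2 = 18 ≡ 1, so λ ≡ 2.
  x = λ² - 6 - 15 = 4 - 21 ≡ 0; y = λ·(6 - 0) - 4 ≡ 8. → (0, 8)

(0, 8)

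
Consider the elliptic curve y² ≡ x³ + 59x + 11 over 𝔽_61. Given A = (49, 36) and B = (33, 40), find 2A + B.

First 2A:
Repeated addition: build up to 2A.
2A: tangent at (49, 36): λ = (3·49² + 59)/(2·36) ≡ 3/11. 11⁻¹ ≡ 50 (mod 61), so λ ≡ 3·50 ≡ 28.
  x = λ² - 49 - 49 = 784 - 98 ≡ 15; y = λ·(49 - 15) - 36 ≡ 1. → (15, 1)
2A = (15, 1).
Finally 2A + B:
(15, 1) + (33, 40). λ = (40 - 1)/(33 - 15) ≡ 39/18 mod 61. 18⁻¹ ≡ 17 (mod 61), so λ ≡ 53.
  x = λ² - 15 - 33 = 2809 - 48 ≡ 16; y = λ·(15 - 16) - 1 ≡ 7. → (16, 7)

(16, 7)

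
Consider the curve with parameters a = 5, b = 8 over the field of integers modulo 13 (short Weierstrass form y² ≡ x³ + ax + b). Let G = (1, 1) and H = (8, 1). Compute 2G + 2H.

First 2G:
Repeated addition: build up to 2G.
2G: tangent at (1, 1): λ = (3·1² + 5)/(2·1) ≡ 8/2. 2⁻¹ ≡ 7 (mod 13), so λ ≡ 8·7 ≡ 4.
  x = λ² - 1 - 1 = 16 - 2 ≡ 1; y = λ·(1 - 1) - 1 ≡ 12. → (1, 12)
2G = (1, 12).
Next 2H:
Repeated addition: build up to 2H.
2H: tangent at (8, 1): λ = (3·8² + 5)/(2·1) ≡ 2/2. 2⁻¹ ≡ 7 (mod 13), so λ ≡ 2·7 ≡ 1.
  x = λ² - 8 - 8 = 1 - 16 ≡ 11; y = λ·(8 - 11) - 1 ≡ 9. → (11, 9)
2H = (11, 9).
Finally 2G + 2H:
(1, 12) + (11, 9). λ = (9 - 12)/(11 - 1) ≡ 10/10 mod 13. 10⁻¹ ≡ 4 (mod 13) since 10·4 = 40 ≡ 1, so λ ≡ 1.
  x = λ² - 1 - 11 = 1 - 12 ≡ 2; y = λ·(1 - 2) - 12 ≡ 0. → (2, 0)

(2, 0)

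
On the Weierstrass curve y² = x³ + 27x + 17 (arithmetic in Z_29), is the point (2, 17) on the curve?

y² = 17² ≡ 28; x³ + 27x + 17 = 79 ≡ 21 (mod 29). 28 ≠ 21.

no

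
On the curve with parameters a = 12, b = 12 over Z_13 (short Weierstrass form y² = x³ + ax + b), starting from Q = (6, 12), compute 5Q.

Double-and-add on 5 = (101)₂. Start with Q = (6, 12) for the leading 1-bit.
double: tangent at (6, 12): λ = (3·6² + 12)/(2·12) ≡ 3/11. 11⁻¹ ≡ 6 (mod 13), so λ ≡ 3·6 ≡ 5.
  x = λ² - 6 - 6 = 25 - 12 ≡ 0; y = λ·(6 - 0) - 12 ≡ 5. → (0, 5)
double: tangent at (0, 5): λ = (3·0² + 12)/(2·5) ≡ 12/10. 10⁻¹ ≡ 4 (mod 13), so λ ≡ 12·4 ≡ 9.
  x = λ² - 0 - 0 = 81 - 0 ≡ 3; y = λ·(0 - 3) - 5 ≡ 7. → (3, 7)
add Q: (3, 7) + (6, 12). λ = (12 - 7)/(6 - 3) ≡ 5/3 mod 13. 3⁻¹ ≡ 9 (mod 13), so λ ≡ 6.
  x = λ² - 3 - 6 = 36 - 9 ≡ 1; y = λ·(3 - 1) - 7 ≡ 5. → (1, 5)

(1, 5)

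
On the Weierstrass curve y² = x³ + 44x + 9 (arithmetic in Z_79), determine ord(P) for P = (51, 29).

9

2P: tangent at (51, 29): λ = (3·51² + 44)/(2·29) ≡ 26/58. 58⁻¹ ≡ 15 (mod 79) since 58·15 = 870 ≡ 1, so λ ≡ 26·15 ≡ 74.
  x = λ² - 51 - 51 = 5476 - 102 ≡ 2; y = λ·(51 - 2) - 29 ≡ 42. → (2, 42)
3P: (2, 42) + (51, 29). λ = (29 - 42)/(51 - 2) ≡ 66/49 mod 79. 49⁻¹ ≡ 50 (mod 79) since 49·50 = 2450 ≡ 1, so λ ≡ 61.
  x = λ² - 2 - 51 = 3721 - 53 ≡ 34; y = λ·(2 - 34) - 42 ≡ 60. → (34, 60)
4P: (34, 60) + (51, 29). λ = (29 - 60)/(51 - 34) ≡ 48/17 mod 79. 17⁻¹ ≡ 14 (mod 79), so λ ≡ 40.
  x = λ² - 34 - 51 = 1600 - 85 ≡ 14; y = λ·(34 - 14) - 60 ≡ 29. → (14, 29)
5P: (14, 29) + (51, 29). λ = (29 - 29)/(51 - 14) ≡ 0/37 mod 79. 37⁻¹ ≡ 47 (mod 79), so λ ≡ 0.
  x = λ² - 14 - 51 = 0 - 65 ≡ 14; y = λ·(14 - 14) - 29 ≡ 50. → (14, 50)
6P: (14, 50) + (51, 29). λ = (29 - 50)/(51 - 14) ≡ 58/37 mod 79. 37⁻¹ ≡ 47 (mod 79), so λ ≡ 40.
  x = λ² - 14 - 51 = 1600 - 65 ≡ 34; y = λ·(14 - 34) - 50 ≡ 19. → (34, 19)
7P: (34, 19) + (51, 29). λ = (29 - 19)/(51 - 34) ≡ 10/17 mod 79. 17⁻¹ ≡ 14 (mod 79) since 17·14 = 238 ≡ 1, so λ ≡ 61.
  x = λ² - 34 - 51 = 3721 - 85 ≡ 2; y = λ·(34 - 2) - 19 ≡ 37. → (2, 37)
8P: (2, 37) + (51, 29). λ = (29 - 37)/(51 - 2) ≡ 71/49 mod 79. 49⁻¹ ≡ 50 (mod 79), so λ ≡ 74.
  x = λ² - 2 - 51 = 5476 - 53 ≡ 51; y = λ·(2 - 51) - 37 ≡ 50. → (51, 50)
9P: (51, 50) + (51, 29): same x and y₁ ≡ -y₂, so the sum is ∞.
9P = ∞, so the order is 9.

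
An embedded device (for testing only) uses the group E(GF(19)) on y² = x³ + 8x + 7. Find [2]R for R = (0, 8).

tangent at (0, 8): λ = (3·0² + 8)/(2·8) ≡ 8/16. 16⁻¹ ≡ 6 (mod 19) since 16·6 = 96 ≡ 1, so λ ≡ 8·6 ≡ 10.
  x = λ² - 0 - 0 = 100 - 0 ≡ 5; y = λ·(0 - 5) - 8 ≡ 18. → (5, 18)

(5, 18)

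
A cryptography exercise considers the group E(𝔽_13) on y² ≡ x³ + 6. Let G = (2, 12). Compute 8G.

(2, 12)

Repeated addition: build up to 8G.
2G: tangent at (2, 12): λ = (3·2² + 0)/(2·12) ≡ 12/11. 11⁻¹ ≡ 6 (mod 13), so λ ≡ 12·6 ≡ 7.
  x = λ² - 2 - 2 = 49 - 4 ≡ 6; y = λ·(2 - 6) - 12 ≡ 12. → (6, 12)
3G: (6, 12) + (2, 12). λ = (12 - 12)/(2 - 6) ≡ 0/9 mod 13. 9⁻¹ ≡ 3 (mod 13), so λ ≡ 0.
  x = λ² - 6 - 2 = 0 - 8 ≡ 5; y = λ·(6 - 5) - 12 ≡ 1. → (5, 1)
4G: (5, 1) + (2, 12). λ = (12 - 1)/(2 - 5) ≡ 11/10 mod 13. 10⁻¹ ≡ 4 (mod 13), so λ ≡ 5.
  x = λ² - 5 - 2 = 25 - 7 ≡ 5; y = λ·(5 - 5) - 1 ≡ 12. → (5, 12)
5G: (5, 12) + (2, 12). λ = (12 - 12)/(2 - 5) ≡ 0/10 mod 13. 10⁻¹ ≡ 4 (mod 13), so λ ≡ 0.
  x = λ² - 5 - 2 = 0 - 7 ≡ 6; y = λ·(5 - 6) - 12 ≡ 1. → (6, 1)
6G: (6, 1) + (2, 12). λ = (12 - 1)/(2 - 6) ≡ 11/9 mod 13. 9⁻¹ ≡ 3 (mod 13) since 9·3 = 27 ≡ 1, so λ ≡ 7.
  x = λ² - 6 - 2 = 49 - 8 ≡ 2; y = λ·(6 - 2) - 1 ≡ 1. → (2, 1)
7G: (2, 1) + (2, 12): same x and y₁ ≡ -y₂, so the sum is ∞.
8G: ∞ + (2, 12) = (2, 12) (identity).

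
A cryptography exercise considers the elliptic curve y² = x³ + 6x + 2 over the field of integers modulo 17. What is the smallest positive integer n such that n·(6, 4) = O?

2P: tangent at (6, 4): λ = (3·6² + 6)/(2·4) ≡ 12/8. 8⁻¹ ≡ 15 (mod 17) since 8·15 = 120 ≡ 1, so λ ≡ 12·15 ≡ 10.
  x = λ² - 6 - 6 = 100 - 12 ≡ 3; y = λ·(6 - 3) - 4 ≡ 9. → (3, 9)
3P: (3, 9) + (6, 4). λ = (4 - 9)/(6 - 3) ≡ 12/3 mod 17. 3⁻¹ ≡ 6 (mod 17), so λ ≡ 4.
  x = λ² - 3 - 6 = 16 - 9 ≡ 7; y = λ·(3 - 7) - 9 ≡ 9. → (7, 9)
4P: (7, 9) + (6, 4). λ = (4 - 9)/(6 - 7) ≡ 12/16 mod 17. 16⁻¹ ≡ 16 (mod 17), so λ ≡ 5.
  x = λ² - 7 - 6 = 25 - 13 ≡ 12; y = λ·(7 - 12) - 9 ≡ 0. → (12, 0)
5P: (12, 0) + (6, 4). λ = (4 - 0)/(6 - 12) ≡ 4/11 mod 17. 11⁻¹ ≡ 14 (mod 17) since 11·14 = 154 ≡ 1, so λ ≡ 5.
  x = λ² - 12 - 6 = 25 - 18 ≡ 7; y = λ·(12 - 7) - 0 ≡ 8. → (7, 8)
6P: (7, 8) + (6, 4). λ = (4 - 8)/(6 - 7) ≡ 13/16 mod 17. 16⁻¹ ≡ 16 (mod 17) since 16·16 = 256 ≡ 1, so λ ≡ 4.
  x = λ² - 7 - 6 = 16 - 13 ≡ 3; y = λ·(7 - 3) - 8 ≡ 8. → (3, 8)
7P: (3, 8) + (6, 4). λ = (4 - 8)/(6 - 3) ≡ 13/3 mod 17. 3⁻¹ ≡ 6 (mod 17), so λ ≡ 10.
  x = λ² - 3 - 6 = 100 - 9 ≡ 6; y = λ·(3 - 6) - 8 ≡ 13. → (6, 13)
8P: (6, 13) + (6, 4): same x and y₁ ≡ -y₂, so the sum is O.
8P = O, so the order is 8.

8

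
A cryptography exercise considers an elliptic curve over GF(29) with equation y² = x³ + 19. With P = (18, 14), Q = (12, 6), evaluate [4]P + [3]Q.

First 4P:
Repeated addition: build up to 4P.
2P: tangent at (18, 14): λ = (3·18² + 0)/(2·14) ≡ 15/28. 28⁻¹ ≡ 28 (mod 29), so λ ≡ 15·28 ≡ 14.
  x = λ² - 18 - 18 = 196 - 36 ≡ 15; y = λ·(18 - 15) - 14 ≡ 28. → (15, 28)
3P: (15, 28) + (18, 14). λ = (14 - 28)/(18 - 15) ≡ 15/3 mod 29. 3⁻¹ ≡ 10 (mod 29), so λ ≡ 5.
  x = λ² - 15 - 18 = 25 - 33 ≡ 21; y = λ·(15 - 21) - 28 ≡ 0. → (21, 0)
4P: (21, 0) + (18, 14). λ = (14 - 0)/(18 - 21) ≡ 14/26 mod 29. 26⁻¹ ≡ 19 (mod 29), so λ ≡ 5.
  x = λ² - 21 - 18 = 25 - 39 ≡ 15; y = λ·(21 - 15) - 0 ≡ 1. → (15, 1)
4P = (15, 1).
Next 3Q:
Repeated addition: build up to 3Q.
2Q: tangent at (12, 6): λ = (3·12² + 0)/(2·6) ≡ 26/12. 12⁻¹ ≡ 17 (mod 29), so λ ≡ 26·17 ≡ 7.
  x = λ² - 12 - 12 = 49 - 24 ≡ 25; y = λ·(12 - 25) - 6 ≡ 19. → (25, 19)
3Q: (25, 19) + (12, 6). λ = (6 - 19)/(12 - 25) ≡ 16/16 mod 29. 16⁻¹ ≡ 20 (mod 29), so λ ≡ 1.
  x = λ² - 25 - 12 = 1 - 37 ≡ 22; y = λ·(25 - 22) - 19 ≡ 13. → (22, 13)
3Q = (22, 13).
Finally 4P + 3Q:
(15, 1) + (22, 13). λ = (13 - 1)/(22 - 15) ≡ 12/7 mod 29. 7⁻¹ ≡ 25 (mod 29) since 7·25 = 175 ≡ 1, so λ ≡ 10.
  x = λ² - 15 - 22 = 100 - 37 ≡ 5; y = λ·(15 - 5) - 1 ≡ 12. → (5, 12)

(5, 12)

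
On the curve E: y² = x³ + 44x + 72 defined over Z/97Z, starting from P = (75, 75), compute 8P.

(59, 46)

Double-and-add on 8 = (1000)₂. Start with P = (75, 75) for the leading 1-bit.
double: tangent at (75, 75): λ = (3·75² + 44)/(2·75) ≡ 41/53. 53⁻¹ ≡ 11 (mod 97), so λ ≡ 41·11 ≡ 63.
  x = λ² - 75 - 75 = 3969 - 150 ≡ 36; y = λ·(75 - 36) - 75 ≡ 54. → (36, 54)
double: tangent at (36, 54): λ = (3·36² + 44)/(2·54) ≡ 52/11. 11⁻¹ ≡ 53 (mod 97), so λ ≡ 52·53 ≡ 40.
  x = λ² - 36 - 36 = 1600 - 72 ≡ 73; y = λ·(36 - 73) - 54 ≡ 18. → (73, 18)
double: tangent at (73, 18): λ = (3·73² + 44)/(2·18) ≡ 26/36. 36⁻¹ ≡ 62 (mod 97), so λ ≡ 26·62 ≡ 60.
  x = λ² - 73 - 73 = 3600 - 146 ≡ 59; y = λ·(73 - 59) - 18 ≡ 46. → (59, 46)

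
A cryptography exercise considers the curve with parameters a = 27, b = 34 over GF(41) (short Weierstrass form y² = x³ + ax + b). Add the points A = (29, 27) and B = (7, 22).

(29, 27) + (7, 22). λ = (22 - 27)/(7 - 29) ≡ 36/19 mod 41. 19⁻¹ ≡ 13 (mod 41) since 19·13 = 247 ≡ 1, so λ ≡ 17.
  x = λ² - 29 - 7 = 289 - 36 ≡ 7; y = λ·(29 - 7) - 27 ≡ 19. → (7, 19)

(7, 19)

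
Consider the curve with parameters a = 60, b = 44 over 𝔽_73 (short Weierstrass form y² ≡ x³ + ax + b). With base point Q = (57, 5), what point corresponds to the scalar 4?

(6, 6)

Repeated addition: build up to 4Q.
2Q: tangent at (57, 5): λ = (3·57² + 60)/(2·5) ≡ 25/10. 10⁻¹ ≡ 22 (mod 73) since 10·22 = 220 ≡ 1, so λ ≡ 25·22 ≡ 39.
  x = λ² - 57 - 57 = 1521 - 114 ≡ 20; y = λ·(57 - 20) - 5 ≡ 51. → (20, 51)
3Q: (20, 51) + (57, 5). λ = (5 - 51)/(57 - 20) ≡ 27/37 mod 73. 37⁻¹ ≡ 2 (mod 73), so λ ≡ 54.
  x = λ² - 20 - 57 = 2916 - 77 ≡ 65; y = λ·(20 - 65) - 51 ≡ 1. → (65, 1)
4Q: (65, 1) + (57, 5). λ = (5 - 1)/(57 - 65) ≡ 4/65 mod 73. 65⁻¹ ≡ 9 (mod 73), so λ ≡ 36.
  x = λ² - 65 - 57 = 1296 - 122 ≡ 6; y = λ·(65 - 6) - 1 ≡ 6. → (6, 6)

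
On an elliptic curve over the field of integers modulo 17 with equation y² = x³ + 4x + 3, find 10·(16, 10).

Write P = (16, 10).
Repeated addition: build up to 10P.
2P: tangent at (16, 10): λ = (3·16² + 4)/(2·10) ≡ 7/3. 3⁻¹ ≡ 6 (mod 17) since 3·6 = 18 ≡ 1, so λ ≡ 7·6 ≡ 8.
  x = λ² - 16 - 16 = 64 - 32 ≡ 15; y = λ·(16 - 15) - 10 ≡ 15. → (15, 15)
3P: (15, 15) + (16, 10). λ = (10 - 15)/(16 - 15) ≡ 12/1 mod 17. 1⁻¹ ≡ 1 (mod 17), so λ ≡ 12.
  x = λ² - 15 - 16 = 144 - 31 ≡ 11; y = λ·(15 - 11) - 15 ≡ 16. → (11, 16)
4P: (11, 16) + (16, 10). λ = (10 - 16)/(16 - 11) ≡ 11/5 mod 17. 5⁻¹ ≡ 7 (mod 17), so λ ≡ 9.
  x = λ² - 11 - 16 = 81 - 27 ≡ 3; y = λ·(11 - 3) - 16 ≡ 5. → (3, 5)
5P: (3, 5) + (16, 10). λ = (10 - 5)/(16 - 3) ≡ 5/13 mod 17. 13⁻¹ ≡ 4 (mod 17), so λ ≡ 3.
  x = λ² - 3 - 16 = 9 - 19 ≡ 7; y = λ·(3 - 7) - 5 ≡ 0. → (7, 0)
6P: (7, 0) + (16, 10). λ = (10 - 0)/(16 - 7) ≡ 10/9 mod 17. 9⁻¹ ≡ 2 (mod 17) since 9·2 = 18 ≡ 1, so λ ≡ 3.
  x = λ² - 7 - 16 = 9 - 23 ≡ 3; y = λ·(7 - 3) - 0 ≡ 12. → (3, 12)
7P: (3, 12) + (16, 10). λ = (10 - 12)/(16 - 3) ≡ 15/13 mod 17. 13⁻¹ ≡ 4 (mod 17) since 13·4 = 52 ≡ 1, so λ ≡ 9.
  x = λ² - 3 - 16 = 81 - 19 ≡ 11; y = λ·(3 - 11) - 12 ≡ 1. → (11, 1)
8P: (11, 1) + (16, 10). λ = (10 - 1)/(16 - 11) ≡ 9/5 mod 17. 5⁻¹ ≡ 7 (mod 17) since 5·7 = 35 ≡ 1, so λ ≡ 12.
  x = λ² - 11 - 16 = 144 - 27 ≡ 15; y = λ·(11 - 15) - 1 ≡ 2. → (15, 2)
9P: (15, 2) + (16, 10). λ = (10 - 2)/(16 - 15) ≡ 8/1 mod 17. 1⁻¹ ≡ 1 (mod 17), so λ ≡ 8.
  x = λ² - 15 - 16 = 64 - 31 ≡ 16; y = λ·(15 - 16) - 2 ≡ 7. → (16, 7)
10P: (16, 7) + (16, 10): same x and y₁ ≡ -y₂, so the sum is 𝒪.

O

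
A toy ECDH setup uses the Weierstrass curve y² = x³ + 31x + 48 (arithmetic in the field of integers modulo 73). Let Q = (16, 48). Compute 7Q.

Double-and-add on 7 = (111)₂. Start with Q = (16, 48) for the leading 1-bit.
double: tangent at (16, 48): λ = (3·16² + 31)/(2·48) ≡ 69/23. 23⁻¹ ≡ 54 (mod 73), so λ ≡ 69·54 ≡ 3.
  x = λ² - 16 - 16 = 9 - 32 ≡ 50; y = λ·(16 - 50) - 48 ≡ 69. → (50, 69)
add Q: (50, 69) + (16, 48). λ = (48 - 69)/(16 - 50) ≡ 52/39 mod 73. 39⁻¹ ≡ 15 (mod 73) since 39·15 = 585 ≡ 1, so λ ≡ 50.
  x = λ² - 50 - 16 = 2500 - 66 ≡ 25; y = λ·(50 - 25) - 69 ≡ 13. → (25, 13)
double: tangent at (25, 13): λ = (3·25² + 31)/(2·13) ≡ 8/26. 26⁻¹ ≡ 59 (mod 73) since 26·59 = 1534 ≡ 1, so λ ≡ 8·59 ≡ 34.
  x = λ² - 25 - 25 = 1156 - 50 ≡ 11; y = λ·(25 - 11) - 13 ≡ 25. → (11, 25)
add Q: (11, 25) + (16, 48). λ = (48 - 25)/(16 - 11) ≡ 23/5 mod 73. 5⁻¹ ≡ 44 (mod 73), so λ ≡ 63.
  x = λ² - 11 - 16 = 3969 - 27 ≡ 0; y = λ·(11 - 0) - 25 ≡ 11. → (0, 11)

(0, 11)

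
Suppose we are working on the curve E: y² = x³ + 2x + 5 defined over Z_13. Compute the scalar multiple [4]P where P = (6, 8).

Repeated addition: build up to 4P.
2P: tangent at (6, 8): λ = (3·6² + 2)/(2·8) ≡ 6/3. 3⁻¹ ≡ 9 (mod 13) since 3·9 = 27 ≡ 1, so λ ≡ 6·9 ≡ 2.
  x = λ² - 6 - 6 = 4 - 12 ≡ 5; y = λ·(6 - 5) - 8 ≡ 7. → (5, 7)
3P: (5, 7) + (6, 8). λ = (8 - 7)/(6 - 5) ≡ 1/1 mod 13. 1⁻¹ ≡ 1 (mod 13) since 1·1 = 1 ≡ 1, so λ ≡ 1.
  x = λ² - 5 - 6 = 1 - 11 ≡ 3; y = λ·(5 - 3) - 7 ≡ 8. → (3, 8)
4P: (3, 8) + (6, 8). λ = (8 - 8)/(6 - 3) ≡ 0/3 mod 13. 3⁻¹ ≡ 9 (mod 13) since 3·9 = 27 ≡ 1, so λ ≡ 0.
  x = λ² - 3 - 6 = 0 - 9 ≡ 4; y = λ·(3 - 4) - 8 ≡ 5. → (4, 5)

(4, 5)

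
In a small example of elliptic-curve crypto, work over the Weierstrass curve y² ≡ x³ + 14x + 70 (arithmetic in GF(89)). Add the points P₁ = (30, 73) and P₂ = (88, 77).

(69, 44)

(30, 73) + (88, 77). λ = (77 - 73)/(88 - 30) ≡ 4/58 mod 89. 58⁻¹ ≡ 66 (mod 89), so λ ≡ 86.
  x = λ² - 30 - 88 = 7396 - 118 ≡ 69; y = λ·(30 - 69) - 73 ≡ 44. → (69, 44)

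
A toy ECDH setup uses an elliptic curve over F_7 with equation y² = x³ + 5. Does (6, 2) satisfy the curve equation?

yes

y² = 2² ≡ 4; x³ + 0x + 5 = 221 ≡ 4 (mod 7). 4 = 4.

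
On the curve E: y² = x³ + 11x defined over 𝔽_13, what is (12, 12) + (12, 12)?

(12, 1)

tangent at (12, 12): λ = (3·12² + 11)/(2·12) ≡ 1/11. 11⁻¹ ≡ 6 (mod 13), so λ ≡ 1·6 ≡ 6.
  x = λ² - 12 - 12 = 36 - 24 ≡ 12; y = λ·(12 - 12) - 12 ≡ 1. → (12, 1)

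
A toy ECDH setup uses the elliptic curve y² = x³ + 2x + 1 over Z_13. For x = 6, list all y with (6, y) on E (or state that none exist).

none

x³ + 2x + 1 = 229 ≡ 8 (mod 13).
8 is a non-residue mod 13; no y exists.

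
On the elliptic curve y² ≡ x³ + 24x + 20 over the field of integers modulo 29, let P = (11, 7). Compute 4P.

(18, 7)

Repeated addition: build up to 4P.
2P: tangent at (11, 7): λ = (3·11² + 24)/(2·7) ≡ 10/14. 14⁻¹ ≡ 27 (mod 29) since 14·27 = 378 ≡ 1, so λ ≡ 10·27 ≡ 9.
  x = λ² - 11 - 11 = 81 - 22 ≡ 1; y = λ·(11 - 1) - 7 ≡ 25. → (1, 25)
3P: (1, 25) + (11, 7). λ = (7 - 25)/(11 - 1) ≡ 11/10 mod 29. 10⁻¹ ≡ 3 (mod 29), so λ ≡ 4.
  x = λ² - 1 - 11 = 16 - 12 ≡ 4; y = λ·(1 - 4) - 25 ≡ 21. → (4, 21)
4P: (4, 21) + (11, 7). λ = (7 - 21)/(11 - 4) ≡ 15/7 mod 29. 7⁻¹ ≡ 25 (mod 29), so λ ≡ 27.
  x = λ² - 4 - 11 = 729 - 15 ≡ 18; y = λ·(4 - 18) - 21 ≡ 7. → (18, 7)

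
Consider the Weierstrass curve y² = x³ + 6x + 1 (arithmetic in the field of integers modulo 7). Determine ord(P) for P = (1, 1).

12

2P: tangent at (1, 1): λ = (3·1² + 6)/(2·1) ≡ 2/2. 2⁻¹ ≡ 4 (mod 7) since 2·4 = 8 ≡ 1, so λ ≡ 2·4 ≡ 1.
  x = λ² - 1 - 1 = 1 - 2 ≡ 6; y = λ·(1 - 6) - 1 ≡ 1. → (6, 1)
3P: (6, 1) + (1, 1). λ = (1 - 1)/(1 - 6) ≡ 0/2 mod 7. 2⁻¹ ≡ 4 (mod 7) since 2·4 = 8 ≡ 1, so λ ≡ 0.
  x = λ² - 6 - 1 = 0 - 7 ≡ 0; y = λ·(6 - 0) - 1 ≡ 6. → (0, 6)
4P: (0, 6) + (1, 1). λ = (1 - 6)/(1 - 0) ≡ 2/1 mod 7. 1⁻¹ ≡ 1 (mod 7), so λ ≡ 2.
  x = λ² - 0 - 1 = 4 - 1 ≡ 3; y = λ·(0 - 3) - 6 ≡ 2. → (3, 2)
5P: (3, 2) + (1, 1). λ = (1 - 2)/(1 - 3) ≡ 6/5 mod 7. 5⁻¹ ≡ 3 (mod 7), so λ ≡ 4.
  x = λ² - 3 - 1 = 16 - 4 ≡ 5; y = λ·(3 - 5) - 2 ≡ 4. → (5, 4)
6P: (5, 4) + (1, 1). λ = (1 - 4)/(1 - 5) ≡ 4/3 mod 7. 3⁻¹ ≡ 5 (mod 7), so λ ≡ 6.
  x = λ² - 5 - 1 = 36 - 6 ≡ 2; y = λ·(5 - 2) - 4 ≡ 0. → (2, 0)
7P: (2, 0) + (1, 1). λ = (1 - 0)/(1 - 2) ≡ 1/6 mod 7. 6⁻¹ ≡ 6 (mod 7), so λ ≡ 6.
  x = λ² - 2 - 1 = 36 - 3 ≡ 5; y = λ·(2 - 5) - 0 ≡ 3. → (5, 3)
8P: (5, 3) + (1, 1). λ = (1 - 3)/(1 - 5) ≡ 5/3 mod 7. 3⁻¹ ≡ 5 (mod 7), so λ ≡ 4.
  x = λ² - 5 - 1 = 16 - 6 ≡ 3; y = λ·(5 - 3) - 3 ≡ 5. → (3, 5)
9P: (3, 5) + (1, 1). λ = (1 - 5)/(1 - 3) ≡ 3/5 mod 7. 5⁻¹ ≡ 3 (mod 7) since 5·3 = 15 ≡ 1, so λ ≡ 2.
  x = λ² - 3 - 1 = 4 - 4 ≡ 0; y = λ·(3 - 0) - 5 ≡ 1. → (0, 1)
10P: (0, 1) + (1, 1). λ = (1 - 1)/(1 - 0) ≡ 0/1 mod 7. 1⁻¹ ≡ 1 (mod 7), so λ ≡ 0.
  x = λ² - 0 - 1 = 0 - 1 ≡ 6; y = λ·(0 - 6) - 1 ≡ 6. → (6, 6)
11P: (6, 6) + (1, 1). λ = (1 - 6)/(1 - 6) ≡ 2/2 mod 7. 2⁻¹ ≡ 4 (mod 7) since 2·4 = 8 ≡ 1, so λ ≡ 1.
  x = λ² - 6 - 1 = 1 - 7 ≡ 1; y = λ·(6 - 1) - 6 ≡ 6. → (1, 6)
12P: (1, 6) + (1, 1): same x and y₁ ≡ -y₂, so the sum is 𝒪.
12P = 𝒪, so the order is 12.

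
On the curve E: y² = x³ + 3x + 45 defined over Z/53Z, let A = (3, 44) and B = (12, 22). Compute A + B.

(3, 44) + (12, 22). λ = (22 - 44)/(12 - 3) ≡ 31/9 mod 53. 9⁻¹ ≡ 6 (mod 53), so λ ≡ 27.
  x = λ² - 3 - 12 = 729 - 15 ≡ 25; y = λ·(3 - 25) - 44 ≡ 51. → (25, 51)

(25, 51)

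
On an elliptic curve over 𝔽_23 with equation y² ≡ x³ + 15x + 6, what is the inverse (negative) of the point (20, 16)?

(20, 7)

-(20, 16) = (20, -16 mod 23) = (20, 7).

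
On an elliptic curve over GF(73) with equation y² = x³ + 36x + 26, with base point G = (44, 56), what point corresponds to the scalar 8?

Repeated addition: build up to 8G.
2G: tangent at (44, 56): λ = (3·44² + 36)/(2·56) ≡ 4/39. 39⁻¹ ≡ 15 (mod 73), so λ ≡ 4·15 ≡ 60.
  x = λ² - 44 - 44 = 3600 - 88 ≡ 8; y = λ·(44 - 8) - 56 ≡ 60. → (8, 60)
3G: (8, 60) + (44, 56). λ = (56 - 60)/(44 - 8) ≡ 69/36 mod 73. 36⁻¹ ≡ 71 (mod 73) since 36·71 = 2556 ≡ 1, so λ ≡ 8.
  x = λ² - 8 - 44 = 64 - 52 ≡ 12; y = λ·(8 - 12) - 60 ≡ 54. → (12, 54)
4G: (12, 54) + (44, 56). λ = (56 - 54)/(44 - 12) ≡ 2/32 mod 73. 32⁻¹ ≡ 16 (mod 73) since 32·16 = 512 ≡ 1, so λ ≡ 32.
  x = λ² - 12 - 44 = 1024 - 56 ≡ 19; y = λ·(12 - 19) - 54 ≡ 14. → (19, 14)
5G: (19, 14) + (44, 56). λ = (56 - 14)/(44 - 19) ≡ 42/25 mod 73. 25⁻¹ ≡ 38 (mod 73) since 25·38 = 950 ≡ 1, so λ ≡ 63.
  x = λ² - 19 - 44 = 3969 - 63 ≡ 37; y = λ·(19 - 37) - 14 ≡ 20. → (37, 20)
6G: (37, 20) + (44, 56). λ = (56 - 20)/(44 - 37) ≡ 36/7 mod 73. 7⁻¹ ≡ 21 (mod 73), so λ ≡ 26.
  x = λ² - 37 - 44 = 676 - 81 ≡ 11; y = λ·(37 - 11) - 20 ≡ 72. → (11, 72)
7G: (11, 72) + (44, 56). λ = (56 - 72)/(44 - 11) ≡ 57/33 mod 73. 33⁻¹ ≡ 31 (mod 73) since 33·31 = 1023 ≡ 1, so λ ≡ 15.
  x = λ² - 11 - 44 = 225 - 55 ≡ 24; y = λ·(11 - 24) - 72 ≡ 25. → (24, 25)
8G: (24, 25) + (44, 56). λ = (56 - 25)/(44 - 24) ≡ 31/20 mod 73. 20⁻¹ ≡ 11 (mod 73), so λ ≡ 49.
  x = λ² - 24 - 44 = 2401 - 68 ≡ 70; y = λ·(24 - 70) - 25 ≡ 57. → (70, 57)

(70, 57)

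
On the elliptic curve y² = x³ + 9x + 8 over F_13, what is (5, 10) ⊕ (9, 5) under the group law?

(5, 10) + (9, 5). λ = (5 - 10)/(9 - 5) ≡ 8/4 mod 13. 4⁻¹ ≡ 10 (mod 13), so λ ≡ 2.
  x = λ² - 5 - 9 = 4 - 14 ≡ 3; y = λ·(5 - 3) - 10 ≡ 7. → (3, 7)

(3, 7)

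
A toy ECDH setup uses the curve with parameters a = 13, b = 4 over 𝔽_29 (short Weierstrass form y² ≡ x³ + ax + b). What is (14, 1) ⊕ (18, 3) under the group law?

(14, 1) + (18, 3). λ = (3 - 1)/(18 - 14) ≡ 2/4 mod 29. 4⁻¹ ≡ 22 (mod 29), so λ ≡ 15.
  x = λ² - 14 - 18 = 225 - 32 ≡ 19; y = λ·(14 - 19) - 1 ≡ 11. → (19, 11)

(19, 11)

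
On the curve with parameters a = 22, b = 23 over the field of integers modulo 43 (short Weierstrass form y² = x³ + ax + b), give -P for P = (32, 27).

(32, 16)

-(32, 27) = (32, -27 mod 43) = (32, 16).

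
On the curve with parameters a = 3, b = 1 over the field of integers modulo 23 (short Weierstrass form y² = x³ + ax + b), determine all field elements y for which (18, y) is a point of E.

none

x³ + 3x + 1 = 5887 ≡ 22 (mod 23).
22 is a non-residue mod 23; no y exists.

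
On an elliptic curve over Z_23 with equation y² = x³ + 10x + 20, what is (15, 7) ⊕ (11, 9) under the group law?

(3, 10)

(15, 7) + (11, 9). λ = (9 - 7)/(11 - 15) ≡ 2/19 mod 23. 19⁻¹ ≡ 17 (mod 23), so λ ≡ 11.
  x = λ² - 15 - 11 = 121 - 26 ≡ 3; y = λ·(15 - 3) - 7 ≡ 10. → (3, 10)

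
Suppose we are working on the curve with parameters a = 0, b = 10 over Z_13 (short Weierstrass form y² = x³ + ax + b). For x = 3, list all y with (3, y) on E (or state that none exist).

none

x³ + 0x + 10 = 37 ≡ 11 (mod 13).
11 is a non-residue mod 13; no y exists.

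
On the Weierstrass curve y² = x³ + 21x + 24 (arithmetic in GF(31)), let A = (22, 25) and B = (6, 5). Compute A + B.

(22, 6)

(22, 25) + (6, 5). λ = (5 - 25)/(6 - 22) ≡ 11/15 mod 31. 15⁻¹ ≡ 29 (mod 31), so λ ≡ 9.
  x = λ² - 22 - 6 = 81 - 28 ≡ 22; y = λ·(22 - 22) - 25 ≡ 6. → (22, 6)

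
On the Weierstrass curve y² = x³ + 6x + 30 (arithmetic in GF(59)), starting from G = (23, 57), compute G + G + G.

Repeated addition: build up to 3G.
2G: tangent at (23, 57): λ = (3·23² + 6)/(2·57) ≡ 0/55. 55⁻¹ ≡ 44 (mod 59), so λ ≡ 0·44 ≡ 0.
  x = λ² - 23 - 23 = 0 - 46 ≡ 13; y = λ·(23 - 13) - 57 ≡ 2. → (13, 2)
3G: (13, 2) + (23, 57). λ = (57 - 2)/(23 - 13) ≡ 55/10 mod 59. 10⁻¹ ≡ 6 (mod 59) since 10·6 = 60 ≡ 1, so λ ≡ 35.
  x = λ² - 13 - 23 = 1225 - 36 ≡ 9; y = λ·(13 - 9) - 2 ≡ 20. → (9, 20)

(9, 20)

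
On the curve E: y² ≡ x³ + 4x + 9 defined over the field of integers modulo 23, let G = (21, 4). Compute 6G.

(3, 5)

Repeated addition: build up to 6G.
2G: tangent at (21, 4): λ = (3·21² + 4)/(2·4) ≡ 16/8. 8⁻¹ ≡ 3 (mod 23), so λ ≡ 16·3 ≡ 2.
  x = λ² - 21 - 21 = 4 - 42 ≡ 8; y = λ·(21 - 8) - 4 ≡ 22. → (8, 22)
3G: (8, 22) + (21, 4). λ = (4 - 22)/(21 - 8) ≡ 5/13 mod 23. 13⁻¹ ≡ 16 (mod 23), so λ ≡ 11.
  x = λ² - 8 - 21 = 121 - 29 ≡ 0; y = λ·(8 - 0) - 22 ≡ 20. → (0, 20)
4G: (0, 20) + (21, 4). λ = (4 - 20)/(21 - 0) ≡ 7/21 mod 23. 21⁻¹ ≡ 11 (mod 23), so λ ≡ 8.
  x = λ² - 0 - 21 = 64 - 21 ≡ 20; y = λ·(0 - 20) - 20 ≡ 4. → (20, 4)
5G: (20, 4) + (21, 4). λ = (4 - 4)/(21 - 20) ≡ 0/1 mod 23. 1⁻¹ ≡ 1 (mod 23) since 1·1 = 1 ≡ 1, so λ ≡ 0.
  x = λ² - 20 - 21 = 0 - 41 ≡ 5; y = λ·(20 - 5) - 4 ≡ 19. → (5, 19)
6G: (5, 19) + (21, 4). λ = (4 - 19)/(21 - 5) ≡ 8/16 mod 23. 16⁻¹ ≡ 13 (mod 23) since 16·13 = 208 ≡ 1, so λ ≡ 12.
  x = λ² - 5 - 21 = 144 - 26 ≡ 3; y = λ·(5 - 3) - 19 ≡ 5. → (3, 5)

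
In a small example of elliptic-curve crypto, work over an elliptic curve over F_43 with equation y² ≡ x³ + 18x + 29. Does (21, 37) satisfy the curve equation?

y² = 37² ≡ 36; x³ + 18x + 29 = 9668 ≡ 36 (mod 43). 36 = 36.

yes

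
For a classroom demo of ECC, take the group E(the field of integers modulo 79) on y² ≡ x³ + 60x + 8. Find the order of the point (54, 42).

2P: tangent at (54, 42): λ = (3·54² + 60)/(2·42) ≡ 39/5. 5⁻¹ ≡ 16 (mod 79) since 5·16 = 80 ≡ 1, so λ ≡ 39·16 ≡ 71.
  x = λ² - 54 - 54 = 5041 - 108 ≡ 35; y = λ·(54 - 35) - 42 ≡ 43. → (35, 43)
3P: (35, 43) + (54, 42). λ = (42 - 43)/(54 - 35) ≡ 78/19 mod 79. 19⁻¹ ≡ 25 (mod 79) since 19·25 = 475 ≡ 1, so λ ≡ 54.
  x = λ² - 35 - 54 = 2916 - 89 ≡ 62; y = λ·(35 - 62) - 43 ≡ 0. → (62, 0)
4P: (62, 0) + (54, 42). λ = (42 - 0)/(54 - 62) ≡ 42/71 mod 79. 71⁻¹ ≡ 69 (mod 79) since 71·69 = 4899 ≡ 1, so λ ≡ 54.
  x = λ² - 62 - 54 = 2916 - 116 ≡ 35; y = λ·(62 - 35) - 0 ≡ 36. → (35, 36)
5P: (35, 36) + (54, 42). λ = (42 - 36)/(54 - 35) ≡ 6/19 mod 79. 19⁻¹ ≡ 25 (mod 79), so λ ≡ 71.
  x = λ² - 35 - 54 = 5041 - 89 ≡ 54; y = λ·(35 - 54) - 36 ≡ 37. → (54, 37)
6P: (54, 37) + (54, 42): same x and y₁ ≡ -y₂, so the sum is O.
6P = O, so the order is 6.

6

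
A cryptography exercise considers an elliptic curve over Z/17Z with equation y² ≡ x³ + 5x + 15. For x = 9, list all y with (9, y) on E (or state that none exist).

none

x³ + 5x + 15 = 789 ≡ 7 (mod 17).
7 is a non-residue mod 17; no y exists.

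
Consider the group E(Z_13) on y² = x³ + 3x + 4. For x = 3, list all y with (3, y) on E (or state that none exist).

1, 12

x³ + 3x + 4 = 40 ≡ 1 (mod 13).
Square roots of 1 mod 13: 1 and 12 (since 1² = 1 ≡ 1).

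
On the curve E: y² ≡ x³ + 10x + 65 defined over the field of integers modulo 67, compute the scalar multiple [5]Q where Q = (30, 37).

Double-and-add on 5 = (101)₂. Start with Q = (30, 37) for the leading 1-bit.
double: tangent at (30, 37): λ = (3·30² + 10)/(2·37) ≡ 30/7. 7⁻¹ ≡ 48 (mod 67), so λ ≡ 30·48 ≡ 33.
  x = λ² - 30 - 30 = 1089 - 60 ≡ 24; y = λ·(30 - 24) - 37 ≡ 27. → (24, 27)
double: tangent at (24, 27): λ = (3·24² + 10)/(2·27) ≡ 63/54. 54⁻¹ ≡ 36 (mod 67), so λ ≡ 63·36 ≡ 57.
  x = λ² - 24 - 24 = 3249 - 48 ≡ 52; y = λ·(24 - 52) - 27 ≡ 52. → (52, 52)
add Q: (52, 52) + (30, 37). λ = (37 - 52)/(30 - 52) ≡ 52/45 mod 67. 45⁻¹ ≡ 3 (mod 67), so λ ≡ 22.
  x = λ² - 52 - 30 = 484 - 82 ≡ 0; y = λ·(52 - 0) - 52 ≡ 20. → (0, 20)

(0, 20)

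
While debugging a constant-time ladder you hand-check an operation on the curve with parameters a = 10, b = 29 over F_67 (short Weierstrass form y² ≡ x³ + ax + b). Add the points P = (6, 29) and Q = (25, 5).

(53, 48)

(6, 29) + (25, 5). λ = (5 - 29)/(25 - 6) ≡ 43/19 mod 67. 19⁻¹ ≡ 60 (mod 67), so λ ≡ 34.
  x = λ² - 6 - 25 = 1156 - 31 ≡ 53; y = λ·(6 - 53) - 29 ≡ 48. → (53, 48)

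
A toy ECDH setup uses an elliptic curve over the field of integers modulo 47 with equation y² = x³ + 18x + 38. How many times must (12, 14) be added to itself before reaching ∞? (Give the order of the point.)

2P: tangent at (12, 14): λ = (3·12² + 18)/(2·14) ≡ 27/28. 28⁻¹ ≡ 42 (mod 47), so λ ≡ 27·42 ≡ 6.
  x = λ² - 12 - 12 = 36 - 24 ≡ 12; y = λ·(12 - 12) - 14 ≡ 33. → (12, 33)
3P: (12, 33) + (12, 14): same x and y₁ ≡ -y₂, so the sum is ∞.
3P = ∞, so the order is 3.

3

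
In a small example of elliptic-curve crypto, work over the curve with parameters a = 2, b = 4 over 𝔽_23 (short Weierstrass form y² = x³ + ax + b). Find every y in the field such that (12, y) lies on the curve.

10, 13

x³ + 2x + 4 = 1756 ≡ 8 (mod 23).
Square roots of 8 mod 23: 10 and 13 (since 10² = 100 ≡ 8).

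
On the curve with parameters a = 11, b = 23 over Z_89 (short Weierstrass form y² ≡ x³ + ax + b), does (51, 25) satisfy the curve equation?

y² = 25² ≡ 2; x³ + 11x + 23 = 133235 ≡ 2 (mod 89). 2 = 2.

yes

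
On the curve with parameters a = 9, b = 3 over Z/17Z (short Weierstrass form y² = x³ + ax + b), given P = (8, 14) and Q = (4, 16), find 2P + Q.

First 2P:
Repeated addition: build up to 2P.
2P: tangent at (8, 14): λ = (3·8² + 9)/(2·14) ≡ 14/11. 11⁻¹ ≡ 14 (mod 17) since 11·14 = 154 ≡ 1, so λ ≡ 14·14 ≡ 9.
  x = λ² - 8 - 8 = 81 - 16 ≡ 14; y = λ·(8 - 14) - 14 ≡ 0. → (14, 0)
2P = (14, 0).
Finally 2P + Q:
(14, 0) + (4, 16). λ = (16 - 0)/(4 - 14) ≡ 16/7 mod 17. 7⁻¹ ≡ 5 (mod 17), so λ ≡ 12.
  x = λ² - 14 - 4 = 144 - 18 ≡ 7; y = λ·(14 - 7) - 0 ≡ 16. → (7, 16)

(7, 16)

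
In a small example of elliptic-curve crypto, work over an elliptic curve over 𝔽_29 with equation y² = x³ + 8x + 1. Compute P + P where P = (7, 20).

tangent at (7, 20): λ = (3·7² + 8)/(2·20) ≡ 10/11. 11⁻¹ ≡ 8 (mod 29), so λ ≡ 10·8 ≡ 22.
  x = λ² - 7 - 7 = 484 - 14 ≡ 6; y = λ·(7 - 6) - 20 ≡ 2. → (6, 2)

(6, 2)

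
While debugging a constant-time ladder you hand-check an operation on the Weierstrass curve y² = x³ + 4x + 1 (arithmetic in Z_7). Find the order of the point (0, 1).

2P: tangent at (0, 1): λ = (3·0² + 4)/(2·1) ≡ 4/2. 2⁻¹ ≡ 4 (mod 7), so λ ≡ 4·4 ≡ 2.
  x = λ² - 0 - 0 = 4 - 0 ≡ 4; y = λ·(0 - 4) - 1 ≡ 5. → (4, 5)
3P: (4, 5) + (0, 1). λ = (1 - 5)/(0 - 4) ≡ 3/3 mod 7. 3⁻¹ ≡ 5 (mod 7) since 3·5 = 15 ≡ 1, so λ ≡ 1.
  x = λ² - 4 - 0 = 1 - 4 ≡ 4; y = λ·(4 - 4) - 5 ≡ 2. → (4, 2)
4P: (4, 2) + (0, 1). λ = (1 - 2)/(0 - 4) ≡ 6/3 mod 7. 3⁻¹ ≡ 5 (mod 7), so λ ≡ 2.
  x = λ² - 4 - 0 = 4 - 4 ≡ 0; y = λ·(4 - 0) - 2 ≡ 6. → (0, 6)
5P: (0, 6) + (0, 1): same x and y₁ ≡ -y₂, so the sum is ∞.
5P = ∞, so the order is 5.

5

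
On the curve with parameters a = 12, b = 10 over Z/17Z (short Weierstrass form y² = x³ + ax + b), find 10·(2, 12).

Write Q = (2, 12).
Repeated addition: build up to 10Q.
2Q: tangent at (2, 12): λ = (3·2² + 12)/(2·12) ≡ 7/7. 7⁻¹ ≡ 5 (mod 17), so λ ≡ 7·5 ≡ 1.
  x = λ² - 2 - 2 = 1 - 4 ≡ 14; y = λ·(2 - 14) - 12 ≡ 10. → (14, 10)
3Q: (14, 10) + (2, 12). λ = (12 - 10)/(2 - 14) ≡ 2/5 mod 17. 5⁻¹ ≡ 7 (mod 17), so λ ≡ 14.
  x = λ² - 14 - 2 = 196 - 16 ≡ 10; y = λ·(14 - 10) - 10 ≡ 12. → (10, 12)
4Q: (10, 12) + (2, 12). λ = (12 - 12)/(2 - 10) ≡ 0/9 mod 17. 9⁻¹ ≡ 2 (mod 17), so λ ≡ 0.
  x = λ² - 10 - 2 = 0 - 12 ≡ 5; y = λ·(10 - 5) - 12 ≡ 5. → (5, 5)
5Q: (5, 5) + (2, 12). λ = (12 - 5)/(2 - 5) ≡ 7/14 mod 17. 14⁻¹ ≡ 11 (mod 17) since 14·11 = 154 ≡ 1, so λ ≡ 9.
  x = λ² - 5 - 2 = 81 - 7 ≡ 6; y = λ·(5 - 6) - 5 ≡ 3. → (6, 3)
6Q: (6, 3) + (2, 12). λ = (12 - 3)/(2 - 6) ≡ 9/13 mod 17. 13⁻¹ ≡ 4 (mod 17), so λ ≡ 2.
  x = λ² - 6 - 2 = 4 - 8 ≡ 13; y = λ·(6 - 13) - 3 ≡ 0. → (13, 0)
7Q: (13, 0) + (2, 12). λ = (12 - 0)/(2 - 13) ≡ 12/6 mod 17. 6⁻¹ ≡ 3 (mod 17), so λ ≡ 2.
  x = λ² - 13 - 2 = 4 - 15 ≡ 6; y = λ·(13 - 6) - 0 ≡ 14. → (6, 14)
8Q: (6, 14) + (2, 12). λ = (12 - 14)/(2 - 6) ≡ 15/13 mod 17. 13⁻¹ ≡ 4 (mod 17), so λ ≡ 9.
  x = λ² - 6 - 2 = 81 - 8 ≡ 5; y = λ·(6 - 5) - 14 ≡ 12. → (5, 12)
9Q: (5, 12) + (2, 12). λ = (12 - 12)/(2 - 5) ≡ 0/14 mod 17. 14⁻¹ ≡ 11 (mod 17), so λ ≡ 0.
  x = λ² - 5 - 2 = 0 - 7 ≡ 10; y = λ·(5 - 10) - 12 ≡ 5. → (10, 5)
10Q: (10, 5) + (2, 12). λ = (12 - 5)/(2 - 10) ≡ 7/9 mod 17. 9⁻¹ ≡ 2 (mod 17) since 9·2 = 18 ≡ 1, so λ ≡ 14.
  x = λ² - 10 - 2 = 196 - 12 ≡ 14; y = λ·(10 - 14) - 5 ≡ 7. → (14, 7)

(14, 7)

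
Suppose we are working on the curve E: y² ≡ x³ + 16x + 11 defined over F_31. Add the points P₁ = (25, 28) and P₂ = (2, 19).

(29, 23)

(25, 28) + (2, 19). λ = (19 - 28)/(2 - 25) ≡ 22/8 mod 31. 8⁻¹ ≡ 4 (mod 31) since 8·4 = 32 ≡ 1, so λ ≡ 26.
  x = λ² - 25 - 2 = 676 - 27 ≡ 29; y = λ·(25 - 29) - 28 ≡ 23. → (29, 23)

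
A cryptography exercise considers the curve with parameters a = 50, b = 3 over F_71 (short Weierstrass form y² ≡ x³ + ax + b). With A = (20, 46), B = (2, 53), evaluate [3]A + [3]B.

(59, 36)

First 3A:
Repeated addition: build up to 3A.
2A: tangent at (20, 46): λ = (3·20² + 50)/(2·46) ≡ 43/21. 21⁻¹ ≡ 44 (mod 71), so λ ≡ 43·44 ≡ 46.
  x = λ² - 20 - 20 = 2116 - 40 ≡ 17; y = λ·(20 - 17) - 46 ≡ 21. → (17, 21)
3A: (17, 21) + (20, 46). λ = (46 - 21)/(20 - 17) ≡ 25/3 mod 71. 3⁻¹ ≡ 24 (mod 71) since 3·24 = 72 ≡ 1, so λ ≡ 32.
  x = λ² - 17 - 20 = 1024 - 37 ≡ 64; y = λ·(17 - 64) - 21 ≡ 37. → (64, 37)
3A = (64, 37).
Next 3B:
Repeated addition: build up to 3B.
2B: tangent at (2, 53): λ = (3·2² + 50)/(2·53) ≡ 62/35. 35⁻¹ ≡ 69 (mod 71), so λ ≡ 62·69 ≡ 18.
  x = λ² - 2 - 2 = 324 - 4 ≡ 36; y = λ·(2 - 36) - 53 ≡ 45. → (36, 45)
3B: (36, 45) + (2, 53). λ = (53 - 45)/(2 - 36) ≡ 8/37 mod 71. 37⁻¹ ≡ 48 (mod 71), so λ ≡ 29.
  x = λ² - 36 - 2 = 841 - 38 ≡ 22; y = λ·(36 - 22) - 45 ≡ 6. → (22, 6)
3B = (22, 6).
Finally 3A + 3B:
(64, 37) + (22, 6). λ = (6 - 37)/(22 - 64) ≡ 40/29 mod 71. 29⁻¹ ≡ 49 (mod 71) since 29·49 = 1421 ≡ 1, so λ ≡ 43.
  x = λ² - 64 - 22 = 1849 - 86 ≡ 59; y = λ·(64 - 59) - 37 ≡ 36. → (59, 36)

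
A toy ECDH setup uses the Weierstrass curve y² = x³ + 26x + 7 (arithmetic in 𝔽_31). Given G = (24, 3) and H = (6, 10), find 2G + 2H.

(0, 10)

First 2G:
Repeated addition: build up to 2G.
2G: tangent at (24, 3): λ = (3·24² + 26)/(2·3) ≡ 18/6. 6⁻¹ ≡ 26 (mod 31), so λ ≡ 18·26 ≡ 3.
  x = λ² - 24 - 24 = 9 - 48 ≡ 23; y = λ·(24 - 23) - 3 ≡ 0. → (23, 0)
2G = (23, 0).
Next 2H:
Repeated addition: build up to 2H.
2H: tangent at (6, 10): λ = (3·6² + 26)/(2·10) ≡ 10/20. 20⁻¹ ≡ 14 (mod 31), so λ ≡ 10·14 ≡ 16.
  x = λ² - 6 - 6 = 256 - 12 ≡ 27; y = λ·(6 - 27) - 10 ≡ 26. → (27, 26)
2H = (27, 26).
Finally 2G + 2H:
(23, 0) + (27, 26). λ = (26 - 0)/(27 - 23) ≡ 26/4 mod 31. 4⁻¹ ≡ 8 (mod 31) since 4·8 = 32 ≡ 1, so λ ≡ 22.
  x = λ² - 23 - 27 = 484 - 50 ≡ 0; y = λ·(23 - 0) - 0 ≡ 10. → (0, 10)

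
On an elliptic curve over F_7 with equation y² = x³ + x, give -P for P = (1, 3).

-(1, 3) = (1, -3 mod 7) = (1, 4).

(1, 4)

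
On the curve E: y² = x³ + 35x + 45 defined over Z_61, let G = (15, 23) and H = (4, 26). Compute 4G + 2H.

(38, 35)

First 4G:
Double-and-add on 4 = (100)₂. Start with G = (15, 23) for the leading 1-bit.
double: tangent at (15, 23): λ = (3·15² + 35)/(2·23) ≡ 39/46. 46⁻¹ ≡ 4 (mod 61) since 46·4 = 184 ≡ 1, so λ ≡ 39·4 ≡ 34.
  x = λ² - 15 - 15 = 1156 - 30 ≡ 28; y = λ·(15 - 28) - 23 ≡ 23. → (28, 23)
double: tangent at (28, 23): λ = (3·28² + 35)/(2·23) ≡ 8/46. 46⁻¹ ≡ 4 (mod 61) since 46·4 = 184 ≡ 1, so λ ≡ 8·4 ≡ 32.
  x = λ² - 28 - 28 = 1024 - 56 ≡ 53; y = λ·(28 - 53) - 23 ≡ 31. → (53, 31)
4G = (53, 31).
Next 2H:
Repeated addition: build up to 2H.
2H: tangent at (4, 26): λ = (3·4² + 35)/(2·26) ≡ 22/52. 52⁻¹ ≡ 27 (mod 61), so λ ≡ 22·27 ≡ 45.
  x = λ² - 4 - 4 = 2025 - 8 ≡ 4; y = λ·(4 - 4) - 26 ≡ 35. → (4, 35)
2H = (4, 35).
Finally 4G + 2H:
(53, 31) + (4, 35). λ = (35 - 31)/(4 - 53) ≡ 4/12 mod 61. 12⁻¹ ≡ 56 (mod 61), so λ ≡ 41.
  x = λ² - 53 - 4 = 1681 - 57 ≡ 38; y = λ·(53 - 38) - 31 ≡ 35. → (38, 35)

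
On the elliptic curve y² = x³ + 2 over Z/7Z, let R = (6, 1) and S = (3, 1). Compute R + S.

(5, 6)

(6, 1) + (3, 1). λ = (1 - 1)/(3 - 6) ≡ 0/4 mod 7. 4⁻¹ ≡ 2 (mod 7) since 4·2 = 8 ≡ 1, so λ ≡ 0.
  x = λ² - 6 - 3 = 0 - 9 ≡ 5; y = λ·(6 - 5) - 1 ≡ 6. → (5, 6)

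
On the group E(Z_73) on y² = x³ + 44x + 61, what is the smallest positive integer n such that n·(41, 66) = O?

2P: tangent at (41, 66): λ = (3·41² + 44)/(2·66) ≡ 50/59. 59⁻¹ ≡ 26 (mod 73) since 59·26 = 1534 ≡ 1, so λ ≡ 50·26 ≡ 59.
  x = λ² - 41 - 41 = 3481 - 82 ≡ 41; y = λ·(41 - 41) - 66 ≡ 7. → (41, 7)
3P: (41, 7) + (41, 66): same x and y₁ ≡ -y₂, so the sum is O.
3P = O, so the order is 3.

3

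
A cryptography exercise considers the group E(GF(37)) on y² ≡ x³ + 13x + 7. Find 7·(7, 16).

Write Q = (7, 16).
Repeated addition: build up to 7Q.
2Q: tangent at (7, 16): λ = (3·7² + 13)/(2·16) ≡ 12/32. 32⁻¹ ≡ 22 (mod 37), so λ ≡ 12·22 ≡ 5.
  x = λ² - 7 - 7 = 25 - 14 ≡ 11; y = λ·(7 - 11) - 16 ≡ 1. → (11, 1)
3Q: (11, 1) + (7, 16). λ = (16 - 1)/(7 - 11) ≡ 15/33 mod 37. 33⁻¹ ≡ 9 (mod 37) since 33·9 = 297 ≡ 1, so λ ≡ 24.
  x = λ² - 11 - 7 = 576 - 18 ≡ 3; y = λ·(11 - 3) - 1 ≡ 6. → (3, 6)
4Q: (3, 6) + (7, 16). λ = (16 - 6)/(7 - 3) ≡ 10/4 mod 37. 4⁻¹ ≡ 28 (mod 37), so λ ≡ 21.
  x = λ² - 3 - 7 = 441 - 10 ≡ 24; y = λ·(3 - 24) - 6 ≡ 34. → (24, 34)
5Q: (24, 34) + (7, 16). λ = (16 - 34)/(7 - 24) ≡ 19/20 mod 37. 20⁻¹ ≡ 13 (mod 37), so λ ≡ 25.
  x = λ² - 24 - 7 = 625 - 31 ≡ 2; y = λ·(24 - 2) - 34 ≡ 35. → (2, 35)
6Q: (2, 35) + (7, 16). λ = (16 - 35)/(7 - 2) ≡ 18/5 mod 37. 5⁻¹ ≡ 15 (mod 37), so λ ≡ 11.
  x = λ² - 2 - 7 = 121 - 9 ≡ 1; y = λ·(2 - 1) - 35 ≡ 13. → (1, 13)
7Q: (1, 13) + (7, 16). λ = (16 - 13)/(7 - 1) ≡ 3/6 mod 37. 6⁻¹ ≡ 31 (mod 37), so λ ≡ 19.
  x = λ² - 1 - 7 = 361 - 8 ≡ 20; y = λ·(1 - 20) - 13 ≡ 33. → (20, 33)

(20, 33)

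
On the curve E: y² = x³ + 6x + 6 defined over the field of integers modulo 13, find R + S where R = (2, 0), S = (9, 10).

(2, 0) + (9, 10). λ = (10 - 0)/(9 - 2) ≡ 10/7 mod 13. 7⁻¹ ≡ 2 (mod 13), so λ ≡ 7.
  x = λ² - 2 - 9 = 49 - 11 ≡ 12; y = λ·(2 - 12) - 0 ≡ 8. → (12, 8)

(12, 8)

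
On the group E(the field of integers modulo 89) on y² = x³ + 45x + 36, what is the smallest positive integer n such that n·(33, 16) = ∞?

3

2P: tangent at (33, 16): λ = (3·33² + 45)/(2·16) ≡ 19/32. 32⁻¹ ≡ 64 (mod 89) since 32·64 = 2048 ≡ 1, so λ ≡ 19·64 ≡ 59.
  x = λ² - 33 - 33 = 3481 - 66 ≡ 33; y = λ·(33 - 33) - 16 ≡ 73. → (33, 73)
3P: (33, 73) + (33, 16): same x and y₁ ≡ -y₂, so the sum is ∞.
3P = ∞, so the order is 3.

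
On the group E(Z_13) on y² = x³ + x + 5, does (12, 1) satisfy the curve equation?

y² = 1² ≡ 1; x³ + 1x + 5 = 1745 ≡ 3 (mod 13). 1 ≠ 3.

no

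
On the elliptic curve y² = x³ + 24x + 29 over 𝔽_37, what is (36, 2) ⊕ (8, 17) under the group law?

(4, 2)

(36, 2) + (8, 17). λ = (17 - 2)/(8 - 36) ≡ 15/9 mod 37. 9⁻¹ ≡ 33 (mod 37), so λ ≡ 14.
  x = λ² - 36 - 8 = 196 - 44 ≡ 4; y = λ·(36 - 4) - 2 ≡ 2. → (4, 2)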